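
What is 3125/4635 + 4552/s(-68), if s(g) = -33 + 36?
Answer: 1407193/927 ≈ 1518.0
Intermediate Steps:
s(g) = 3
3125/4635 + 4552/s(-68) = 3125/4635 + 4552/3 = 3125*(1/4635) + 4552*(⅓) = 625/927 + 4552/3 = 1407193/927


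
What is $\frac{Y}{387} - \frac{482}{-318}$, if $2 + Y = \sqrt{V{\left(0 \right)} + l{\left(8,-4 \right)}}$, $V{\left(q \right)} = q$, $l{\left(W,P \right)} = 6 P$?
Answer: $\frac{30983}{20511} + \frac{2 i \sqrt{6}}{387} \approx 1.5106 + 0.012659 i$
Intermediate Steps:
$Y = -2 + 2 i \sqrt{6}$ ($Y = -2 + \sqrt{0 + 6 \left(-4\right)} = -2 + \sqrt{0 - 24} = -2 + \sqrt{-24} = -2 + 2 i \sqrt{6} \approx -2.0 + 4.899 i$)
$\frac{Y}{387} - \frac{482}{-318} = \frac{-2 + 2 i \sqrt{6}}{387} - \frac{482}{-318} = \left(-2 + 2 i \sqrt{6}\right) \frac{1}{387} - - \frac{241}{159} = \left(- \frac{2}{387} + \frac{2 i \sqrt{6}}{387}\right) + \frac{241}{159} = \frac{30983}{20511} + \frac{2 i \sqrt{6}}{387}$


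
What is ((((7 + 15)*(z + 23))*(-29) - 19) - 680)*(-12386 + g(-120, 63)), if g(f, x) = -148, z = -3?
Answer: 168695106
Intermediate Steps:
((((7 + 15)*(z + 23))*(-29) - 19) - 680)*(-12386 + g(-120, 63)) = ((((7 + 15)*(-3 + 23))*(-29) - 19) - 680)*(-12386 - 148) = (((22*20)*(-29) - 19) - 680)*(-12534) = ((440*(-29) - 19) - 680)*(-12534) = ((-12760 - 19) - 680)*(-12534) = (-12779 - 680)*(-12534) = -13459*(-12534) = 168695106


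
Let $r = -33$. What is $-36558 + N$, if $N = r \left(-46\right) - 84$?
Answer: $-35124$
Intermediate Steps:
$N = 1434$ ($N = \left(-33\right) \left(-46\right) - 84 = 1518 - 84 = 1434$)
$-36558 + N = -36558 + 1434 = -35124$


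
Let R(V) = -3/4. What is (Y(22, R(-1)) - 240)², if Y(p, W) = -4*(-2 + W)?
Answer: 52441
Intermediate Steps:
R(V) = -¾ (R(V) = -3*¼ = -¾)
Y(p, W) = 8 - 4*W
(Y(22, R(-1)) - 240)² = ((8 - 4*(-¾)) - 240)² = ((8 + 3) - 240)² = (11 - 240)² = (-229)² = 52441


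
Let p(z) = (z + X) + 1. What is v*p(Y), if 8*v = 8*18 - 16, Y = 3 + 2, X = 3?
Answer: 144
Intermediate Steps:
Y = 5
p(z) = 4 + z (p(z) = (z + 3) + 1 = (3 + z) + 1 = 4 + z)
v = 16 (v = (8*18 - 16)/8 = (144 - 16)/8 = (⅛)*128 = 16)
v*p(Y) = 16*(4 + 5) = 16*9 = 144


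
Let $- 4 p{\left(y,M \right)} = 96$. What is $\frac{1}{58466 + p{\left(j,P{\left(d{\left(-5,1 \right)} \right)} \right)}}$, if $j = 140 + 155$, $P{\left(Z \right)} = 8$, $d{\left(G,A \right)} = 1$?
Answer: $\frac{1}{58442} \approx 1.7111 \cdot 10^{-5}$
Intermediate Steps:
$j = 295$
$p{\left(y,M \right)} = -24$ ($p{\left(y,M \right)} = \left(- \frac{1}{4}\right) 96 = -24$)
$\frac{1}{58466 + p{\left(j,P{\left(d{\left(-5,1 \right)} \right)} \right)}} = \frac{1}{58466 - 24} = \frac{1}{58442}$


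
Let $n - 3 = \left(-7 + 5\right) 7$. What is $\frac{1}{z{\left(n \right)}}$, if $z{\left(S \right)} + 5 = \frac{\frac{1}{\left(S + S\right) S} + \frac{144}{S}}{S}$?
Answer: $- \frac{2662}{10143} \approx -0.26245$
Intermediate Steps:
$n = -11$ ($n = 3 + \left(-7 + 5\right) 7 = 3 - 14 = -11$)
$z{\left(S \right)} = -5 + \frac{\frac{1}{2 S^{2}} + \frac{144}{S}}{S}$ ($z{\left(S \right)} = -5 + \frac{\frac{1}{\left(S + S\right) S} + \frac{144}{S}}{S} = -5 + \frac{\frac{1}{2 S S} + \frac{144}{S}}{S} = -5 + \frac{\frac{\frac{1}{2} \frac{1}{S}}{S} + \frac{144}{S}}{S} = -5 + \frac{\frac{1}{2 S^{2}} + \frac{144}{S}}{S}$)
$\frac{1}{z{\left(n \right)}} = \frac{1}{-5 + \frac{1}{2 \left(-1331\right)} + \frac{144}{121}} = \frac{1}{-5 + \frac{1}{2} \left(- \frac{1}{1331}\right) + 144 \cdot \frac{1}{121}} = \frac{1}{-5 - \frac{1}{2662} + \frac{144}{121}} = \frac{1}{- \frac{10143}{2662}} = - \frac{2662}{10143}$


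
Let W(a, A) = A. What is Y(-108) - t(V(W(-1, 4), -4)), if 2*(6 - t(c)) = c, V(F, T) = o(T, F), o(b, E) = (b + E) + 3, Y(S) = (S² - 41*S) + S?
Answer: 31959/2 ≈ 15980.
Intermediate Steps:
Y(S) = S² - 40*S
o(b, E) = 3 + E + b (o(b, E) = (E + b) + 3 = 3 + E + b)
V(F, T) = 3 + F + T
t(c) = 6 - c/2
Y(-108) - t(V(W(-1, 4), -4)) = -108*(-40 - 108) - (6 - (3 + 4 - 4)/2) = -108*(-148) - (6 - ½*3) = 15984 - (6 - 3/2) = 15984 - 1*9/2 = 15984 - 9/2 = 31959/2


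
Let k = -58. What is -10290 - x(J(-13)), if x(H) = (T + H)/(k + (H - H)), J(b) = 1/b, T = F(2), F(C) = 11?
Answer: -3879259/377 ≈ -10290.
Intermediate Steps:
T = 11
x(H) = -11/58 - H/58 (x(H) = (11 + H)/(-58 + (H - H)) = (11 + H)/(-58 + 0) = (11 + H)/(-58) = (11 + H)*(-1/58) = -11/58 - H/58)
-10290 - x(J(-13)) = -10290 - (-11/58 - 1/58/(-13)) = -10290 - (-11/58 - 1/58*(-1/13)) = -10290 - (-11/58 + 1/754) = -10290 - 1*(-71/377) = -10290 + 71/377 = -3879259/377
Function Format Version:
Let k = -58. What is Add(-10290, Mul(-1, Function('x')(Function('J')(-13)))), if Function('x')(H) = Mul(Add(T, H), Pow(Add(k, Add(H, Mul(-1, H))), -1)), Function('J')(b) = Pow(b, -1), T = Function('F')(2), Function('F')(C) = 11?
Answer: Rational(-3879259, 377) ≈ -10290.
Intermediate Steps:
T = 11
Function('x')(H) = Add(Rational(-11, 58), Mul(Rational(-1, 58), H)) (Function('x')(H) = Mul(Add(11, H), Pow(Add(-58, Add(H, Mul(-1, H))), -1)) = Mul(Add(11, H), Pow(Add(-58, 0), -1)) = Mul(Add(11, H), Pow(-58, -1)) = Mul(Add(11, H), Rational(-1, 58)) = Add(Rational(-11, 58), Mul(Rational(-1, 58), H)))
Add(-10290, Mul(-1, Function('x')(Function('J')(-13)))) = Add(-10290, Mul(-1, Add(Rational(-11, 58), Mul(Rational(-1, 58), Pow(-13, -1))))) = Add(-10290, Mul(-1, Add(Rational(-11, 58), Mul(Rational(-1, 58), Rational(-1, 13))))) = Add(-10290, Mul(-1, Add(Rational(-11, 58), Rational(1, 754)))) = Add(-10290, Mul(-1, Rational(-71, 377))) = Add(-10290, Rational(71, 377)) = Rational(-3879259, 377)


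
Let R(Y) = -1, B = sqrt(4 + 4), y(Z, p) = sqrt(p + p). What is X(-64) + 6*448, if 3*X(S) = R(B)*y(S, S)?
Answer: 2688 - 8*I*sqrt(2)/3 ≈ 2688.0 - 3.7712*I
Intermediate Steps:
y(Z, p) = sqrt(2)*sqrt(p) (y(Z, p) = sqrt(2*p) = sqrt(2)*sqrt(p))
B = 2*sqrt(2) (B = sqrt(8) = 2*sqrt(2) ≈ 2.8284)
X(S) = -sqrt(2)*sqrt(S)/3 (X(S) = (-sqrt(2)*sqrt(S))/3 = -sqrt(2)*sqrt(S)/3)
X(-64) + 6*448 = -sqrt(2)*sqrt(-64)/3 + 6*448 = -sqrt(2)*8*I/3 + 2688 = -8*I*sqrt(2)/3 + 2688 = 2688 - 8*I*sqrt(2)/3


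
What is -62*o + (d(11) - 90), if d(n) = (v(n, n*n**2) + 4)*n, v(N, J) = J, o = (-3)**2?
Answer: 14037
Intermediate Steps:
o = 9
d(n) = n*(4 + n**3) (d(n) = (n*n**2 + 4)*n = (n**3 + 4)*n = (4 + n**3)*n = n*(4 + n**3))
-62*o + (d(11) - 90) = -62*9 + (11*(4 + 11**3) - 90) = -558 + (11*(4 + 1331) - 90) = -558 + (11*1335 - 90) = -558 + (14685 - 90) = -558 + 14595 = 14037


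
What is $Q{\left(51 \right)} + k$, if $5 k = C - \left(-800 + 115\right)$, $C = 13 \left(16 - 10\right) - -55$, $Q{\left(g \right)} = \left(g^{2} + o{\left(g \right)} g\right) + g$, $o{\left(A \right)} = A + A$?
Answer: $\frac{40088}{5} \approx 8017.6$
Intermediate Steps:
$o{\left(A \right)} = 2 A$
$Q{\left(g \right)} = g + 3 g^{2}$ ($Q{\left(g \right)} = \left(g^{2} + 2 g g\right) + g = \left(g^{2} + 2 g^{2}\right) + g = 3 g^{2} + g = g + 3 g^{2}$)
$C = 133$ ($C = 13 \cdot 6 + 55 = 78 + 55 = 133$)
$k = \frac{818}{5}$ ($k = \frac{133 - \left(-800 + 115\right)}{5} = \frac{133 - -685}{5} = \frac{133 + 685}{5} = \frac{1}{5} \cdot 818 = \frac{818}{5} \approx 163.6$)
$Q{\left(51 \right)} + k = 51 \left(1 + 3 \cdot 51\right) + \frac{818}{5} = 51 \left(1 + 153\right) + \frac{818}{5} = 51 \cdot 154 + \frac{818}{5} = 7854 + \frac{818}{5} = \frac{40088}{5}$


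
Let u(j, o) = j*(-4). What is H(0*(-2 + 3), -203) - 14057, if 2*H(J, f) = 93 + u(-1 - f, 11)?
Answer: -28829/2 ≈ -14415.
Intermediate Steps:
u(j, o) = -4*j
H(J, f) = 97/2 + 2*f (H(J, f) = (93 - 4*(-1 - f))/2 = (93 + (4 + 4*f))/2 = (97 + 4*f)/2 = 97/2 + 2*f)
H(0*(-2 + 3), -203) - 14057 = (97/2 + 2*(-203)) - 14057 = (97/2 - 406) - 14057 = -715/2 - 14057 = -28829/2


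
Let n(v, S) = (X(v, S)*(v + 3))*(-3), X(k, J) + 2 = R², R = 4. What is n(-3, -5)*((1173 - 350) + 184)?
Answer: 0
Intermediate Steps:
X(k, J) = 14 (X(k, J) = -2 + 4² = -2 + 16 = 14)
n(v, S) = -126 - 42*v (n(v, S) = (14*(v + 3))*(-3) = (14*(3 + v))*(-3) = (42 + 14*v)*(-3) = -126 - 42*v)
n(-3, -5)*((1173 - 350) + 184) = (-126 - 42*(-3))*((1173 - 350) + 184) = (-126 + 126)*(823 + 184) = 0*1007 = 0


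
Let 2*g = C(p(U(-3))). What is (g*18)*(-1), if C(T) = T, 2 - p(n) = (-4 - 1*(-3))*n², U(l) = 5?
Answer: -243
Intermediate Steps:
p(n) = 2 + n² (p(n) = 2 - (-4 - 1*(-3))*n² = 2 - (-4 + 3)*n² = 2 - (-1)*n² = 2 + n²)
g = 27/2 (g = (2 + 5²)/2 = (2 + 25)/2 = (½)*27 = 27/2 ≈ 13.500)
(g*18)*(-1) = ((27/2)*18)*(-1) = 243*(-1) = -243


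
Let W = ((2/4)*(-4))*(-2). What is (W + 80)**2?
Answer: 7056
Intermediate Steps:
W = 4 (W = ((2*(1/4))*(-4))*(-2) = ((1/2)*(-4))*(-2) = -2*(-2) = 4)
(W + 80)**2 = (4 + 80)**2 = 84**2 = 7056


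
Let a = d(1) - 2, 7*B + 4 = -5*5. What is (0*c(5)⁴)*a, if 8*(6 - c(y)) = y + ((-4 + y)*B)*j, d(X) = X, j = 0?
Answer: 0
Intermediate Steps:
B = -29/7 (B = -4/7 + (-5*5)/7 = -4/7 + (⅐)*(-25) = -4/7 - 25/7 = -29/7 ≈ -4.1429)
c(y) = 6 - y/8 (c(y) = 6 - (y + ((-4 + y)*(-29/7))*0)/8 = 6 - (y + (116/7 - 29*y/7)*0)/8 = 6 - (y + 0)/8 = 6 - y/8)
a = -1 (a = 1 - 2 = -1)
(0*c(5)⁴)*a = (0*(6 - ⅛*5)⁴)*(-1) = (0*(6 - 5/8)⁴)*(-1) = (0*(43/8)⁴)*(-1) = (0*(3418801/4096))*(-1) = 0*(-1) = 0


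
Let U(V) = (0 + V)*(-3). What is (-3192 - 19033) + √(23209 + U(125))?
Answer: -22225 + 7*√466 ≈ -22074.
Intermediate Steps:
U(V) = -3*V (U(V) = V*(-3) = -3*V)
(-3192 - 19033) + √(23209 + U(125)) = (-3192 - 19033) + √(23209 - 3*125) = -22225 + √(23209 - 375) = -22225 + √22834 = -22225 + 7*√466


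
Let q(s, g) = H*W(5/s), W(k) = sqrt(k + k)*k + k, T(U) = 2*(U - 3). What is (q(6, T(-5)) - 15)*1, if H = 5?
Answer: -65/6 + 25*sqrt(15)/18 ≈ -5.4542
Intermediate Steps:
T(U) = -6 + 2*U (T(U) = 2*(-3 + U) = -6 + 2*U)
W(k) = k + sqrt(2)*k**(3/2) (W(k) = sqrt(2*k)*k + k = (sqrt(2)*sqrt(k))*k + k = sqrt(2)*k**(3/2) + k = k + sqrt(2)*k**(3/2))
q(s, g) = 25/s + 25*sqrt(10)*(1/s)**(3/2) (q(s, g) = 5*(5/s + sqrt(2)*(5/s)**(3/2)) = 5*(5/s + sqrt(2)*(5*sqrt(5)*(1/s)**(3/2))) = 5*(5/s + 5*sqrt(10)*(1/s)**(3/2)) = 25/s + 25*sqrt(10)*(1/s)**(3/2))
(q(6, T(-5)) - 15)*1 = ((25/6 + 25*sqrt(10)*(1/6)**(3/2)) - 15)*1 = ((25*(1/6) + 25*sqrt(10)*(1/6)**(3/2)) - 15)*1 = ((25/6 + 25*sqrt(10)*(sqrt(6)/36)) - 15)*1 = ((25/6 + 25*sqrt(15)/18) - 15)*1 = (-65/6 + 25*sqrt(15)/18)*1 = -65/6 + 25*sqrt(15)/18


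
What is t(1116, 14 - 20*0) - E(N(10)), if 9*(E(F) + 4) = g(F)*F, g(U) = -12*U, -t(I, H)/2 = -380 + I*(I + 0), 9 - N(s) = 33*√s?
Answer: -2475520 - 792*√10 ≈ -2.4780e+6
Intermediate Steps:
N(s) = 9 - 33*√s
t(I, H) = 760 - 2*I² (t(I, H) = -2*(-380 + I*(I + 0)) = -2*(-380 + I*I) = -2*(-380 + I²) = 760 - 2*I²)
E(F) = -4 - 4*F²/3 (E(F) = -4 + ((-12*F)*F)/9 = -4 + (-12*F²)/9 = -4 - 4*F²/3)
t(1116, 14 - 20*0) - E(N(10)) = (760 - 2*1116²) - (-4 - 4*(9 - 33*√10)²/3) = (760 - 2*1245456) + (4 + 4*(9 - 33*√10)²/3) = (760 - 2490912) + (4 + 4*(9 - 33*√10)²/3) = -2490152 + (4 + 4*(9 - 33*√10)²/3) = -2490148 + 4*(9 - 33*√10)²/3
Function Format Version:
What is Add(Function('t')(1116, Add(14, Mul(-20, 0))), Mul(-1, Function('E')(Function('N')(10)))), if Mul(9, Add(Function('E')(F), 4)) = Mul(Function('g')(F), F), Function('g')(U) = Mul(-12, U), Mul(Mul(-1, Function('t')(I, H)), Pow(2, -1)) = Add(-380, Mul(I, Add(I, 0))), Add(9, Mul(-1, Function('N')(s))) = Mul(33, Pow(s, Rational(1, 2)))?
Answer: Add(-2475520, Mul(-792, Pow(10, Rational(1, 2)))) ≈ -2.4780e+6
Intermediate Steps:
Function('N')(s) = Add(9, Mul(-33, Pow(s, Rational(1, 2)))) (Function('N')(s) = Add(9, Mul(-1, Mul(33, Pow(s, Rational(1, 2))))) = Add(9, Mul(-33, Pow(s, Rational(1, 2)))))
Function('t')(I, H) = Add(760, Mul(-2, Pow(I, 2))) (Function('t')(I, H) = Mul(-2, Add(-380, Mul(I, Add(I, 0)))) = Mul(-2, Add(-380, Mul(I, I))) = Mul(-2, Add(-380, Pow(I, 2))) = Add(760, Mul(-2, Pow(I, 2))))
Function('E')(F) = Add(-4, Mul(Rational(-4, 3), Pow(F, 2))) (Function('E')(F) = Add(-4, Mul(Rational(1, 9), Mul(Mul(-12, F), F))) = Add(-4, Mul(Rational(1, 9), Mul(-12, Pow(F, 2)))) = Add(-4, Mul(Rational(-4, 3), Pow(F, 2))))
Add(Function('t')(1116, Add(14, Mul(-20, 0))), Mul(-1, Function('E')(Function('N')(10)))) = Add(Add(760, Mul(-2, Pow(1116, 2))), Mul(-1, Add(-4, Mul(Rational(-4, 3), Pow(Add(9, Mul(-33, Pow(10, Rational(1, 2)))), 2))))) = Add(Add(760, Mul(-2, 1245456)), Add(4, Mul(Rational(4, 3), Pow(Add(9, Mul(-33, Pow(10, Rational(1, 2)))), 2)))) = Add(Add(760, -2490912), Add(4, Mul(Rational(4, 3), Pow(Add(9, Mul(-33, Pow(10, Rational(1, 2)))), 2)))) = Add(-2490152, Add(4, Mul(Rational(4, 3), Pow(Add(9, Mul(-33, Pow(10, Rational(1, 2)))), 2)))) = Add(-2490148, Mul(Rational(4, 3), Pow(Add(9, Mul(-33, Pow(10, Rational(1, 2)))), 2)))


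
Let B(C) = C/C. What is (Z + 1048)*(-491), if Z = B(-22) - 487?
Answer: -275942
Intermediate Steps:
B(C) = 1
Z = -486 (Z = 1 - 487 = -486)
(Z + 1048)*(-491) = (-486 + 1048)*(-491) = 562*(-491) = -275942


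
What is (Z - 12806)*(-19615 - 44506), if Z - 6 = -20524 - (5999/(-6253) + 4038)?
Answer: 404861011271/169 ≈ 2.3956e+9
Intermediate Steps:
Z = -153542669/6253 (Z = 6 + (-20524 - (5999/(-6253) + 4038)) = 6 + (-20524 - (5999*(-1/6253) + 4038)) = 6 + (-20524 - (-5999/6253 + 4038)) = 6 + (-20524 - 1*25243615/6253) = 6 + (-20524 - 25243615/6253) = 6 - 153580187/6253 = -153542669/6253 ≈ -24555.)
(Z - 12806)*(-19615 - 44506) = (-153542669/6253 - 12806)*(-19615 - 44506) = -233618587/6253*(-64121) = 404861011271/169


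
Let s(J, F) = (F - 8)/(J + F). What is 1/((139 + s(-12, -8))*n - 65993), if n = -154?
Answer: -5/437611 ≈ -1.1426e-5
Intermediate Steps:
s(J, F) = (-8 + F)/(F + J)
1/((139 + s(-12, -8))*n - 65993) = 1/((139 + (-8 - 8)/(-8 - 12))*(-154) - 65993) = 1/((139 - 16/(-20))*(-154) - 65993) = 1/((139 - 1/20*(-16))*(-154) - 65993) = 1/((139 + ⅘)*(-154) - 65993) = 1/((699/5)*(-154) - 65993) = 1/(-107646/5 - 65993) = 1/(-437611/5) = -5/437611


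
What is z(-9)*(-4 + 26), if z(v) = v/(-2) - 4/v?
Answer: 979/9 ≈ 108.78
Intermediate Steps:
z(v) = -4/v - v/2 (z(v) = v*(-½) - 4/v = -v/2 - 4/v = -4/v - v/2)
z(-9)*(-4 + 26) = (-4/(-9) - ½*(-9))*(-4 + 26) = (-4*(-⅑) + 9/2)*22 = (4/9 + 9/2)*22 = (89/18)*22 = 979/9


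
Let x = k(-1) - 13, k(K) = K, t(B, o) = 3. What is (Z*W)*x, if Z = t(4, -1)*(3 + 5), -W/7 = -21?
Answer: -49392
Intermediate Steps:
x = -14 (x = -1 - 13 = -14)
W = 147 (W = -7*(-21) = 147)
Z = 24 (Z = 3*(3 + 5) = 3*8 = 24)
(Z*W)*x = (24*147)*(-14) = 3528*(-14) = -49392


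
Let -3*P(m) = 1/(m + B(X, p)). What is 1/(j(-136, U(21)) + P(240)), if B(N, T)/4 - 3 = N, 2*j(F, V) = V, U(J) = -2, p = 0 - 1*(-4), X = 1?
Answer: -768/769 ≈ -0.99870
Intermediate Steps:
p = 4 (p = 0 + 4 = 4)
j(F, V) = V/2
B(N, T) = 12 + 4*N
P(m) = -1/(3*(16 + m)) (P(m) = -1/(3*(m + (12 + 4*1))) = -1/(3*(m + (12 + 4))) = -1/(3*(m + 16)) = -1/(3*(16 + m)))
1/(j(-136, U(21)) + P(240)) = 1/((1/2)*(-2) - 1/(48 + 3*240)) = 1/(-1 - 1/(48 + 720)) = 1/(-1 - 1/768) = 1/(-769/768) = -768/769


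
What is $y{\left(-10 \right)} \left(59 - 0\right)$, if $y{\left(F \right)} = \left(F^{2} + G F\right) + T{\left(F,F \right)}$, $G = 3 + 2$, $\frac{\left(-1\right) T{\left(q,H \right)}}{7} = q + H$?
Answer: $11210$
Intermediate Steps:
$T{\left(q,H \right)} = - 7 H - 7 q$ ($T{\left(q,H \right)} = - 7 \left(q + H\right) = - 7 \left(H + q\right) = - 7 H - 7 q$)
$G = 5$
$y{\left(F \right)} = F^{2} - 9 F$ ($y{\left(F \right)} = \left(F^{2} + 5 F\right) - 14 F = F^{2} - 9 F$)
$y{\left(-10 \right)} \left(59 - 0\right) = - 10 \left(-9 - 10\right) \left(59 - 0\right) = \left(-10\right) \left(-19\right) \left(59 + \left(2 - 2\right)\right) = 190 \left(59 + 0\right) = 190 \cdot 59 = 11210$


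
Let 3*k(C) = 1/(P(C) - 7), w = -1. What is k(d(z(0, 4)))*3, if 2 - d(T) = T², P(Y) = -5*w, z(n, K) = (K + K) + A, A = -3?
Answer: -½ ≈ -0.50000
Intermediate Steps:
z(n, K) = -3 + 2*K (z(n, K) = (K + K) - 3 = 2*K - 3 = -3 + 2*K)
P(Y) = 5 (P(Y) = -5*(-1) = 5)
d(T) = 2 - T²
k(C) = -⅙ (k(C) = 1/(3*(5 - 7)) = (⅓)/(-2) = (⅓)*(-½) = -⅙)
k(d(z(0, 4)))*3 = -⅙*3 = -½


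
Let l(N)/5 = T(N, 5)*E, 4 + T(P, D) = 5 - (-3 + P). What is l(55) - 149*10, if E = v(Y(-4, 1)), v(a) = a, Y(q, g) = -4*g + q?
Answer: 550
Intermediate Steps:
Y(q, g) = q - 4*g
E = -8 (E = -4 - 4*1 = -4 - 4 = -8)
T(P, D) = 4 - P (T(P, D) = -4 + (5 - (-3 + P)) = -4 + (5 + (3 - P)) = -4 + (8 - P) = 4 - P)
l(N) = -160 + 40*N (l(N) = 5*((4 - N)*(-8)) = 5*(-32 + 8*N) = -160 + 40*N)
l(55) - 149*10 = (-160 + 40*55) - 149*10 = (-160 + 2200) - 1490 = 2040 - 1490 = 550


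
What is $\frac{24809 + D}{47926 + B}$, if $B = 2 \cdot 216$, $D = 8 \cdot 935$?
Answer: $\frac{32289}{48358} \approx 0.66771$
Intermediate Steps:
$D = 7480$
$B = 432$
$\frac{24809 + D}{47926 + B} = \frac{24809 + 7480}{47926 + 432} = \frac{32289}{48358}$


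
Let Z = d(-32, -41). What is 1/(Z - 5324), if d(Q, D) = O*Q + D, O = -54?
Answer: -1/3637 ≈ -0.00027495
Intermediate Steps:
d(Q, D) = D - 54*Q (d(Q, D) = -54*Q + D = D - 54*Q)
Z = 1687 (Z = -41 - 54*(-32) = -41 + 1728 = 1687)
1/(Z - 5324) = 1/(1687 - 5324) = 1/(-3637) = -1/3637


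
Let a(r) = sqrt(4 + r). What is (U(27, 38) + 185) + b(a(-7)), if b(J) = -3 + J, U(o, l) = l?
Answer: 220 + I*sqrt(3) ≈ 220.0 + 1.732*I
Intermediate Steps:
(U(27, 38) + 185) + b(a(-7)) = (38 + 185) + (-3 + sqrt(4 - 7)) = 223 + (-3 + sqrt(-3)) = 223 + (-3 + I*sqrt(3)) = 220 + I*sqrt(3)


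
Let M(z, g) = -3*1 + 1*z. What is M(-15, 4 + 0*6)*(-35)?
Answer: 630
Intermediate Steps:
M(z, g) = -3 + z
M(-15, 4 + 0*6)*(-35) = (-3 - 15)*(-35) = -18*(-35) = 630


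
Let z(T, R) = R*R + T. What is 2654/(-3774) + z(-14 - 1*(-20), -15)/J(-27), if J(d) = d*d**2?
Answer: -2950582/4126869 ≈ -0.71497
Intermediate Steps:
z(T, R) = T + R**2 (z(T, R) = R**2 + T = T + R**2)
J(d) = d**3
2654/(-3774) + z(-14 - 1*(-20), -15)/J(-27) = 2654/(-3774) + ((-14 - 1*(-20)) + (-15)**2)/((-27)**3) = 2654*(-1/3774) + ((-14 + 20) + 225)/(-19683) = -1327/1887 + (6 + 225)*(-1/19683) = -1327/1887 + 231*(-1/19683) = -1327/1887 - 77/6561 = -2950582/4126869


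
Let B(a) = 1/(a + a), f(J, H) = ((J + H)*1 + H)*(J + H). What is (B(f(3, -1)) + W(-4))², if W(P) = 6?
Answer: 625/16 ≈ 39.063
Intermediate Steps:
f(J, H) = (H + J)*(J + 2*H) (f(J, H) = ((H + J)*1 + H)*(H + J) = ((H + J) + H)*(H + J) = (J + 2*H)*(H + J) = (H + J)*(J + 2*H))
B(a) = 1/(2*a)
(B(f(3, -1)) + W(-4))² = (1/(2*(3² + 2*(-1)² + 3*(-1)*3)) + 6)² = (1/(2*(9 + 2*1 - 9)) + 6)² = (1/(2*(9 + 2 - 9)) + 6)² = ((½)/2 + 6)² = ((½)*(½) + 6)² = (¼ + 6)² = (25/4)² = 625/16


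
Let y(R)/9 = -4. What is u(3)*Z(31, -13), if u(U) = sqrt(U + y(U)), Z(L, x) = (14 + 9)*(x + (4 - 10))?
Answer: -437*I*sqrt(33) ≈ -2510.4*I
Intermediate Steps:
y(R) = -36 (y(R) = 9*(-4) = -36)
Z(L, x) = -138 + 23*x (Z(L, x) = 23*(x - 6) = 23*(-6 + x) = -138 + 23*x)
u(U) = sqrt(-36 + U) (u(U) = sqrt(U - 36) = sqrt(-36 + U))
u(3)*Z(31, -13) = sqrt(-36 + 3)*(-138 + 23*(-13)) = sqrt(-33)*(-138 - 299) = (I*sqrt(33))*(-437) = -437*I*sqrt(33)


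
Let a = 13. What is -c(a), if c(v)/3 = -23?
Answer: 69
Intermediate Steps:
c(v) = -69 (c(v) = 3*(-23) = -69)
-c(a) = -1*(-69) = 69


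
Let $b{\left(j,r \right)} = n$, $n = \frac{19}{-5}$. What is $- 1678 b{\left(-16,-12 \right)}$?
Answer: $\frac{31882}{5} \approx 6376.4$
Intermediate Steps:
$n = - \frac{19}{5}$ ($n = 19 \left(- \frac{1}{5}\right) = - \frac{19}{5} \approx -3.8$)
$b{\left(j,r \right)} = - \frac{19}{5}$
$- 1678 b{\left(-16,-12 \right)} = \left(-1678\right) \left(- \frac{19}{5}\right) = \frac{31882}{5}$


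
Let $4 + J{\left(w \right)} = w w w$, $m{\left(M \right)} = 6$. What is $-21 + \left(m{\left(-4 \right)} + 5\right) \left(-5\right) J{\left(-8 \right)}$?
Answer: $28359$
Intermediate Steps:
$J{\left(w \right)} = -4 + w^{3}$ ($J{\left(w \right)} = -4 + w w w = -4 + w^{2} w = -4 + w^{3}$)
$-21 + \left(m{\left(-4 \right)} + 5\right) \left(-5\right) J{\left(-8 \right)} = -21 + \left(6 + 5\right) \left(-5\right) \left(-4 + \left(-8\right)^{3}\right) = -21 + 11 \left(-5\right) \left(-4 - 512\right) = -21 - -28380 = -21 + 28380 = 28359$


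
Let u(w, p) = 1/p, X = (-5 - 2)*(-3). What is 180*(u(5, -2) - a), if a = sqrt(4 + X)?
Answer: -990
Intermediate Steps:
X = 21 (X = -7*(-3) = 21)
a = 5 (a = sqrt(4 + 21) = sqrt(25) = 5)
u(w, p) = 1/p
180*(u(5, -2) - a) = 180*(1/(-2) - 1*5) = 180*(-1/2 - 5) = 180*(-11/2) = -990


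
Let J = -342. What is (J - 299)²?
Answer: 410881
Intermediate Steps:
(J - 299)² = (-342 - 299)² = (-641)² = 410881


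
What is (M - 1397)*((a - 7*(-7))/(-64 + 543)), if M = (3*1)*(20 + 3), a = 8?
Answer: -75696/479 ≈ -158.03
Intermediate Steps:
M = 69 (M = 3*23 = 69)
(M - 1397)*((a - 7*(-7))/(-64 + 543)) = (69 - 1397)*((8 - 7*(-7))/(-64 + 543)) = -1328*(8 + 49)/479 = -75696/479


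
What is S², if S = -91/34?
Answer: 8281/1156 ≈ 7.1635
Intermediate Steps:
S = -91/34 (S = -91*1/34 = -91/34 ≈ -2.6765)
S² = (-91/34)² = 8281/1156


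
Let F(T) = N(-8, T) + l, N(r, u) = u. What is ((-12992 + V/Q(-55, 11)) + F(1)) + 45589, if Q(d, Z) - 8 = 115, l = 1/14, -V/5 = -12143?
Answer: 56983889/1722 ≈ 33092.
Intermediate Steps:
V = 60715 (V = -5*(-12143) = 60715)
l = 1/14 ≈ 0.071429
Q(d, Z) = 123 (Q(d, Z) = 8 + 115 = 123)
F(T) = 1/14 + T (F(T) = T + 1/14 = 1/14 + T)
((-12992 + V/Q(-55, 11)) + F(1)) + 45589 = ((-12992 + 60715/123) + (1/14 + 1)) + 45589 = ((-12992 + 60715*(1/123)) + 15/14) + 45589 = ((-12992 + 60715/123) + 15/14) + 45589 = (-1537301/123 + 15/14) + 45589 = -21520369/1722 + 45589 = 56983889/1722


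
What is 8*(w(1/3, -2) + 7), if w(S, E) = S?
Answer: 176/3 ≈ 58.667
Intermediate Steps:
8*(w(1/3, -2) + 7) = 8*(1/3 + 7) = 8*(⅓ + 7) = 8*(22/3) = 176/3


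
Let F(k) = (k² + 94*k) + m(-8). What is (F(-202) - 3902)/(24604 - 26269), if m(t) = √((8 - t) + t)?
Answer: -17914/1665 - 2*√2/1665 ≈ -10.761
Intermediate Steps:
m(t) = 2*√2 (m(t) = √8 = 2*√2)
F(k) = k² + 2*√2 + 94*k (F(k) = (k² + 94*k) + 2*√2 = k² + 2*√2 + 94*k)
(F(-202) - 3902)/(24604 - 26269) = (((-202)² + 2*√2 + 94*(-202)) - 3902)/(24604 - 26269) = ((40804 + 2*√2 - 18988) - 3902)/(-1665) = ((21816 + 2*√2) - 3902)*(-1/1665) = (17914 + 2*√2)*(-1/1665) = -17914/1665 - 2*√2/1665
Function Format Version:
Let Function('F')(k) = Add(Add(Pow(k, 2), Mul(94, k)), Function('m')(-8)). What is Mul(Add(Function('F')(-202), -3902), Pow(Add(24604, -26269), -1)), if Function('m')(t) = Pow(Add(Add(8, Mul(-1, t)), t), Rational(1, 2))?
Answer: Add(Rational(-17914, 1665), Mul(Rational(-2, 1665), Pow(2, Rational(1, 2)))) ≈ -10.761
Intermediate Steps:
Function('m')(t) = Mul(2, Pow(2, Rational(1, 2))) (Function('m')(t) = Pow(8, Rational(1, 2)) = Mul(2, Pow(2, Rational(1, 2))))
Function('F')(k) = Add(Pow(k, 2), Mul(2, Pow(2, Rational(1, 2))), Mul(94, k)) (Function('F')(k) = Add(Add(Pow(k, 2), Mul(94, k)), Mul(2, Pow(2, Rational(1, 2)))) = Add(Pow(k, 2), Mul(2, Pow(2, Rational(1, 2))), Mul(94, k)))
Mul(Add(Function('F')(-202), -3902), Pow(Add(24604, -26269), -1)) = Mul(Add(Add(Pow(-202, 2), Mul(2, Pow(2, Rational(1, 2))), Mul(94, -202)), -3902), Pow(Add(24604, -26269), -1)) = Mul(Add(Add(40804, Mul(2, Pow(2, Rational(1, 2))), -18988), -3902), Pow(-1665, -1)) = Mul(Add(Add(21816, Mul(2, Pow(2, Rational(1, 2)))), -3902), Rational(-1, 1665)) = Mul(Add(17914, Mul(2, Pow(2, Rational(1, 2)))), Rational(-1, 1665)) = Add(Rational(-17914, 1665), Mul(Rational(-2, 1665), Pow(2, Rational(1, 2))))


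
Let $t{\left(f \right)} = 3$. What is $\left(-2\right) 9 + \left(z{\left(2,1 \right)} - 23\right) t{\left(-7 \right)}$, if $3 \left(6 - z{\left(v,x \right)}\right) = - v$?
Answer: $-67$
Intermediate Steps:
$z{\left(v,x \right)} = 6 + \frac{v}{3}$ ($z{\left(v,x \right)} = 6 - \frac{\left(-1\right) v}{3} = 6 + \frac{v}{3}$)
$\left(-2\right) 9 + \left(z{\left(2,1 \right)} - 23\right) t{\left(-7 \right)} = \left(-2\right) 9 + \left(\left(6 + \frac{1}{3} \cdot 2\right) - 23\right) 3 = -18 + \left(\left(6 + \frac{2}{3}\right) - 23\right) 3 = -18 + \left(\frac{20}{3} - 23\right) 3 = -18 - 49 = -67$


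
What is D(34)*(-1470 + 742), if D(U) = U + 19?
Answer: -38584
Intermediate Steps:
D(U) = 19 + U
D(34)*(-1470 + 742) = (19 + 34)*(-1470 + 742) = 53*(-728) = -38584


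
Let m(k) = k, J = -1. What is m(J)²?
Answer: 1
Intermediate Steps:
m(J)² = (-1)² = 1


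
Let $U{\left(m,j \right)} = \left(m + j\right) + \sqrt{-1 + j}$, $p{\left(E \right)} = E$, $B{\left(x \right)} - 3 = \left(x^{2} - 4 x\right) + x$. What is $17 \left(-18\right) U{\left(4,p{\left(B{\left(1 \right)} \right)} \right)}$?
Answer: $-1530$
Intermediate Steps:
$B{\left(x \right)} = 3 + x^{2} - 3 x$ ($B{\left(x \right)} = 3 + \left(\left(x^{2} - 4 x\right) + x\right) = 3 + \left(x^{2} - 3 x\right) = 3 + x^{2} - 3 x$)
$U{\left(m,j \right)} = j + m + \sqrt{-1 + j}$ ($U{\left(m,j \right)} = \left(j + m\right) + \sqrt{-1 + j} = j + m + \sqrt{-1 + j}$)
$17 \left(-18\right) U{\left(4,p{\left(B{\left(1 \right)} \right)} \right)} = 17 \left(-18\right) \left(\left(3 + 1^{2} - 3\right) + 4 + \sqrt{-1 + \left(3 + 1^{2} - 3\right)}\right) = - 306 \left(\left(3 + 1 - 3\right) + 4 + \sqrt{-1 + \left(3 + 1 - 3\right)}\right) = - 306 \left(1 + 4 + \sqrt{-1 + 1}\right) = - 306 \left(1 + 4 + \sqrt{0}\right) = - 306 \left(1 + 4 + 0\right) = \left(-306\right) 5 = -1530$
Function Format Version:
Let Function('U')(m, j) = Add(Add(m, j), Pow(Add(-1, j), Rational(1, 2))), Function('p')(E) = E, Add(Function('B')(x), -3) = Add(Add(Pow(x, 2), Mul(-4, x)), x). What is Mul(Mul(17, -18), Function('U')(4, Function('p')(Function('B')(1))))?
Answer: -1530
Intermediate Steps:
Function('B')(x) = Add(3, Pow(x, 2), Mul(-3, x)) (Function('B')(x) = Add(3, Add(Add(Pow(x, 2), Mul(-4, x)), x)) = Add(3, Add(Pow(x, 2), Mul(-3, x))) = Add(3, Pow(x, 2), Mul(-3, x)))
Function('U')(m, j) = Add(j, m, Pow(Add(-1, j), Rational(1, 2))) (Function('U')(m, j) = Add(Add(j, m), Pow(Add(-1, j), Rational(1, 2))) = Add(j, m, Pow(Add(-1, j), Rational(1, 2))))
Mul(Mul(17, -18), Function('U')(4, Function('p')(Function('B')(1)))) = Mul(Mul(17, -18), Add(Add(3, Pow(1, 2), Mul(-3, 1)), 4, Pow(Add(-1, Add(3, Pow(1, 2), Mul(-3, 1))), Rational(1, 2)))) = Mul(-306, Add(Add(3, 1, -3), 4, Pow(Add(-1, Add(3, 1, -3)), Rational(1, 2)))) = Mul(-306, Add(1, 4, Pow(Add(-1, 1), Rational(1, 2)))) = Mul(-306, Add(1, 4, Pow(0, Rational(1, 2)))) = Mul(-306, Add(1, 4, 0)) = Mul(-306, 5) = -1530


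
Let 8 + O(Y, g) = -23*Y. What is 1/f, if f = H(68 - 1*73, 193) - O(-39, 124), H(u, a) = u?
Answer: -1/894 ≈ -0.0011186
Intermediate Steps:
O(Y, g) = -8 - 23*Y
f = -894 (f = (68 - 1*73) - (-8 - 23*(-39)) = (68 - 73) - (-8 + 897) = -5 - 1*889 = -5 - 889 = -894)
1/f = 1/(-894) = -1/894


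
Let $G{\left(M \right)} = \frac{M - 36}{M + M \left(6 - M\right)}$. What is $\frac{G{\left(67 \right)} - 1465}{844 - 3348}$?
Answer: $\frac{5889331}{10066080} \approx 0.58507$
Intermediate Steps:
$G{\left(M \right)} = \frac{-36 + M}{M + M \left(6 - M\right)}$
$\frac{G{\left(67 \right)} - 1465}{844 - 3348} = \frac{\frac{36 - 67}{67 \left(-7 + 67\right)} - 1465}{844 - 3348} = \frac{\frac{36 - 67}{67 \cdot 60} - 1465}{-2504} = \left(\frac{1}{67} \cdot \frac{1}{60} \left(-31\right) - 1465\right) \left(- \frac{1}{2504}\right) = \left(- \frac{31}{4020} - 1465\right) \left(- \frac{1}{2504}\right) = \left(- \frac{5889331}{4020}\right) \left(- \frac{1}{2504}\right) = \frac{5889331}{10066080}$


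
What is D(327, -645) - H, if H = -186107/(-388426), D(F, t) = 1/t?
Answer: -120427441/250534770 ≈ -0.48068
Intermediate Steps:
H = 186107/388426 (H = -186107*(-1/388426) = 186107/388426 ≈ 0.47913)
D(327, -645) - H = 1/(-645) - 1*186107/388426 = -1/645 - 186107/388426 = -120427441/250534770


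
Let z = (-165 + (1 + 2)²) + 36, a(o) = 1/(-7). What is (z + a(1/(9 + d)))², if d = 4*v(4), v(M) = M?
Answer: 707281/49 ≈ 14434.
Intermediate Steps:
d = 16 (d = 4*4 = 16)
a(o) = -⅐
z = -120 (z = (-165 + 3²) + 36 = (-165 + 9) + 36 = -156 + 36 = -120)
(z + a(1/(9 + d)))² = (-120 - ⅐)² = (-841/7)² = 707281/49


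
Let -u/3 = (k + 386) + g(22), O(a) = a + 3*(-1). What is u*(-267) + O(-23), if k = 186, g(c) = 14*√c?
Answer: 458146 + 11214*√22 ≈ 5.1074e+5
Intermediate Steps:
O(a) = -3 + a (O(a) = a - 3 = -3 + a)
u = -1716 - 42*√22 (u = -3*((186 + 386) + 14*√22) = -3*(572 + 14*√22) = -1716 - 42*√22 ≈ -1913.0)
u*(-267) + O(-23) = (-1716 - 42*√22)*(-267) + (-3 - 23) = (458172 + 11214*√22) - 26 = 458146 + 11214*√22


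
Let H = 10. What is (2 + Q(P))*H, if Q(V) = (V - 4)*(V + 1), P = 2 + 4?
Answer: 160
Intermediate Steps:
P = 6
Q(V) = (1 + V)*(-4 + V) (Q(V) = (-4 + V)*(1 + V) = (1 + V)*(-4 + V))
(2 + Q(P))*H = (2 + (-4 + 6² - 3*6))*10 = (2 + (-4 + 36 - 18))*10 = (2 + 14)*10 = 16*10 = 160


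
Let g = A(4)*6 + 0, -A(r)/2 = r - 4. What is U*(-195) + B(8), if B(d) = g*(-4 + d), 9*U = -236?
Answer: 15340/3 ≈ 5113.3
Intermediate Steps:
U = -236/9 (U = (⅑)*(-236) = -236/9 ≈ -26.222)
A(r) = 8 - 2*r (A(r) = -2*(r - 4) = -2*(-4 + r) = 8 - 2*r)
g = 0 (g = (8 - 2*4)*6 + 0 = (8 - 8)*6 + 0 = 0*6 + 0 = 0 + 0 = 0)
B(d) = 0 (B(d) = 0*(-4 + d) = 0)
U*(-195) + B(8) = -236/9*(-195) + 0 = 15340/3 + 0 = 15340/3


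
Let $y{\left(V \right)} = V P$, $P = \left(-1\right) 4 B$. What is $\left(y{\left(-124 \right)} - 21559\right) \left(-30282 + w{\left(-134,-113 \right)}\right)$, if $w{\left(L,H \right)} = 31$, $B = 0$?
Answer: $652181309$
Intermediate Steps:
$P = 0$ ($P = \left(-1\right) 4 \cdot 0 = \left(-4\right) 0 = 0$)
$y{\left(V \right)} = 0$ ($y{\left(V \right)} = V 0 = 0$)
$\left(y{\left(-124 \right)} - 21559\right) \left(-30282 + w{\left(-134,-113 \right)}\right) = \left(0 - 21559\right) \left(-30282 + 31\right) = \left(-21559\right) \left(-30251\right) = 652181309$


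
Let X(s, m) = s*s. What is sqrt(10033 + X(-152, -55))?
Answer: sqrt(33137) ≈ 182.04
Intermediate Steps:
X(s, m) = s**2
sqrt(10033 + X(-152, -55)) = sqrt(10033 + (-152)**2) = sqrt(10033 + 23104) = sqrt(33137)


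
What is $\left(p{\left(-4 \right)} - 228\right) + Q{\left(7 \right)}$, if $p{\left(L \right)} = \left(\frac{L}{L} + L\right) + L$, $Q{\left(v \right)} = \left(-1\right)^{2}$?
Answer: $-234$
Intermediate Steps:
$Q{\left(v \right)} = 1$
$p{\left(L \right)} = 1 + 2 L$ ($p{\left(L \right)} = \left(1 + L\right) + L = 1 + 2 L$)
$\left(p{\left(-4 \right)} - 228\right) + Q{\left(7 \right)} = \left(\left(1 + 2 \left(-4\right)\right) - 228\right) + 1 = \left(\left(1 - 8\right) - 228\right) + 1 = \left(-7 - 228\right) + 1 = -235 + 1 = -234$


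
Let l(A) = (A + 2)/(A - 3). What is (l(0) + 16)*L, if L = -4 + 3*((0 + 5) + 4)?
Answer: 1058/3 ≈ 352.67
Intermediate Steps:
L = 23 (L = -4 + 3*(5 + 4) = -4 + 3*9 = -4 + 27 = 23)
l(A) = (2 + A)/(-3 + A)
(l(0) + 16)*L = ((2 + 0)/(-3 + 0) + 16)*23 = (2/(-3) + 16)*23 = (-⅓*2 + 16)*23 = (-⅔ + 16)*23 = (46/3)*23 = 1058/3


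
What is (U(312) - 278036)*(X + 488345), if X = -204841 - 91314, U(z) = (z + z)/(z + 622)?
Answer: -24954430075000/467 ≈ -5.3436e+10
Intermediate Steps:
U(z) = 2*z/(622 + z) (U(z) = (2*z)/(622 + z) = 2*z/(622 + z))
X = -296155
(U(312) - 278036)*(X + 488345) = (2*312/(622 + 312) - 278036)*(-296155 + 488345) = (2*312/934 - 278036)*192190 = (2*312*(1/934) - 278036)*192190 = (312/467 - 278036)*192190 = -129842500/467*192190 = -24954430075000/467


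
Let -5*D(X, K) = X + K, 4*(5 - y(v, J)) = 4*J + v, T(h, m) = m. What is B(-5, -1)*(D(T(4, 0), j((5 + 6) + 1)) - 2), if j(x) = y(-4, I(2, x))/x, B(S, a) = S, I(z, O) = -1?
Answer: 127/12 ≈ 10.583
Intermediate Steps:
y(v, J) = 5 - J - v/4 (y(v, J) = 5 - (4*J + v)/4 = 5 - (v + 4*J)/4 = 5 + (-J - v/4) = 5 - J - v/4)
j(x) = 7/x (j(x) = (5 - 1*(-1) - ¼*(-4))/x = (5 + 1 + 1)/x = 7/x)
D(X, K) = -K/5 - X/5 (D(X, K) = -(X + K)/5 = -(K + X)/5 = -K/5 - X/5)
B(-5, -1)*(D(T(4, 0), j((5 + 6) + 1)) - 2) = -5*((-7/(5*((5 + 6) + 1)) - ⅕*0) - 2) = -5*((-7/(5*(11 + 1)) + 0) - 2) = -5*((-7/(5*12) + 0) - 2) = -5*((-⅕*7/12 + 0) - 2) = -5*((-7/60 + 0) - 2) = -5*(-7/60 - 2) = -5*(-127/60) = 127/12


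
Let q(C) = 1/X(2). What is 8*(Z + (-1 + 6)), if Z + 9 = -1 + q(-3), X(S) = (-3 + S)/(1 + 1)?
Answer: -56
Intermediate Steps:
X(S) = -3/2 + S/2 (X(S) = (-3 + S)/2 = (-3 + S)*(½) = -3/2 + S/2)
q(C) = -2 (q(C) = 1/(-3/2 + (½)*2) = 1/(-3/2 + 1) = 1/(-½) = -2)
Z = -12 (Z = -9 + (-1 - 2) = -9 - 3 = -12)
8*(Z + (-1 + 6)) = 8*(-12 + (-1 + 6)) = 8*(-12 + 5) = 8*(-7) = -56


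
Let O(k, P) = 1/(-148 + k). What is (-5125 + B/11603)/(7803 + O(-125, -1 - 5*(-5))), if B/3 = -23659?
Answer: -8126712048/12358459727 ≈ -0.65758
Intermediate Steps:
B = -70977 (B = 3*(-23659) = -70977)
(-5125 + B/11603)/(7803 + O(-125, -1 - 5*(-5))) = (-5125 - 70977/11603)/(7803 + 1/(-148 - 125)) = (-5125 - 70977*1/11603)/(7803 + 1/(-273)) = (-5125 - 70977/11603)/(7803 - 1/273) = -59536352/(11603*2130218/273) = -59536352/11603*273/2130218 = -8126712048/12358459727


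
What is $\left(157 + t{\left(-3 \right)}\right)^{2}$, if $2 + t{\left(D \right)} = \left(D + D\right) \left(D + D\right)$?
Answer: $36481$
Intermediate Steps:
$t{\left(D \right)} = -2 + 4 D^{2}$ ($t{\left(D \right)} = -2 + \left(D + D\right) \left(D + D\right) = -2 + 2 D 2 D = -2 + 4 D^{2}$)
$\left(157 + t{\left(-3 \right)}\right)^{2} = \left(157 - \left(2 - 4 \left(-3\right)^{2}\right)\right)^{2} = \left(157 + \left(-2 + 4 \cdot 9\right)\right)^{2} = \left(157 + \left(-2 + 36\right)\right)^{2} = \left(157 + 34\right)^{2} = 191^{2} = 36481$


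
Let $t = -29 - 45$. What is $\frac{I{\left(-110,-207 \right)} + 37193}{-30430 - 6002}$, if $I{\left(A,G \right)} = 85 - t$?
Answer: $- \frac{203}{198} \approx -1.0253$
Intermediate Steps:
$t = -74$
$I{\left(A,G \right)} = 159$ ($I{\left(A,G \right)} = 85 - -74 = 85 + 74 = 159$)
$\frac{I{\left(-110,-207 \right)} + 37193}{-30430 - 6002} = \frac{159 + 37193}{-30430 - 6002} = \frac{37352}{-36432} = 37352 \left(- \frac{1}{36432}\right) = - \frac{203}{198}$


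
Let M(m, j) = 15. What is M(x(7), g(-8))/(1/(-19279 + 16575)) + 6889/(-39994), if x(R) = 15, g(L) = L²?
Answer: -1622163529/39994 ≈ -40560.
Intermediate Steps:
M(x(7), g(-8))/(1/(-19279 + 16575)) + 6889/(-39994) = 15/(1/(-19279 + 16575)) + 6889/(-39994) = 15/(1/(-2704)) + 6889*(-1/39994) = 15/(-1/2704) - 6889/39994 = 15*(-2704) - 6889/39994 = -40560 - 6889/39994 = -1622163529/39994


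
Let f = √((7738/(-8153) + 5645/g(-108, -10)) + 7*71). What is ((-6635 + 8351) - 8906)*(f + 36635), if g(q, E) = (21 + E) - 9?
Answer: -263405650 - 3595*√882355017046/8153 ≈ -2.6382e+8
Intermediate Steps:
g(q, E) = 12 + E
f = √882355017046/16306 (f = √((7738/(-8153) + 5645/(12 - 10)) + 7*71) = √((7738*(-1/8153) + 5645/2) + 497) = √((-7738/8153 + 5645*(½)) + 497) = √((-7738/8153 + 5645/2) + 497) = √(46008209/16306 + 497) = √(54112291/16306) = √882355017046/16306 ≈ 57.607)
((-6635 + 8351) - 8906)*(f + 36635) = ((-6635 + 8351) - 8906)*(√882355017046/16306 + 36635) = (1716 - 8906)*(36635 + √882355017046/16306) = -7190*(36635 + √882355017046/16306) = -263405650 - 3595*√882355017046/8153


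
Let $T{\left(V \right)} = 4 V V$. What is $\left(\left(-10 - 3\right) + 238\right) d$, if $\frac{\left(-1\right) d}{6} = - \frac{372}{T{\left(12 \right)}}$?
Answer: $\frac{6975}{8} \approx 871.88$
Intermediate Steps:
$T{\left(V \right)} = 4 V^{2}$
$d = \frac{31}{8}$ ($d = - 6 \left(- \frac{372}{4 \cdot 12^{2}}\right) = - 6 \left(- \frac{372}{4 \cdot 144}\right) = - 6 \left(- \frac{372}{576}\right) = - 6 \left(\left(-372\right) \frac{1}{576}\right) = \left(-6\right) \left(- \frac{31}{48}\right) = \frac{31}{8} \approx 3.875$)
$\left(\left(-10 - 3\right) + 238\right) d = \left(\left(-10 - 3\right) + 238\right) \frac{31}{8} = \left(-13 + 238\right) \frac{31}{8} = 225 \cdot \frac{31}{8} = \frac{6975}{8}$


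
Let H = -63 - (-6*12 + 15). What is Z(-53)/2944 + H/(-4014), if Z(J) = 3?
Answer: 4951/1969536 ≈ 0.0025138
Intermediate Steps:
H = -6 (H = -63 - (-72 + 15) = -63 - 1*(-57) = -63 + 57 = -6)
Z(-53)/2944 + H/(-4014) = 3/2944 - 6/(-4014) = 3*(1/2944) - 6*(-1/4014) = 3/2944 + 1/669 = 4951/1969536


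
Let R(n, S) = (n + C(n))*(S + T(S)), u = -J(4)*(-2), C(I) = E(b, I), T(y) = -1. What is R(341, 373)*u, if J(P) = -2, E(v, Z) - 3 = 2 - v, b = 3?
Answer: -510384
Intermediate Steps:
E(v, Z) = 5 - v (E(v, Z) = 3 + (2 - v) = 5 - v)
C(I) = 2 (C(I) = 5 - 1*3 = 5 - 3 = 2)
u = -4 (u = -1*(-2)*(-2) = 2*(-2) = -4)
R(n, S) = (-1 + S)*(2 + n) (R(n, S) = (n + 2)*(S - 1) = (2 + n)*(-1 + S) = (-1 + S)*(2 + n))
R(341, 373)*u = (-2 - 1*341 + 2*373 + 373*341)*(-4) = (-2 - 341 + 746 + 127193)*(-4) = 127596*(-4) = -510384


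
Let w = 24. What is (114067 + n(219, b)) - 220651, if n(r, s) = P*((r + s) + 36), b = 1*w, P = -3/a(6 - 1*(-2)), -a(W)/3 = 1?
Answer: -106305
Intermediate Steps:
a(W) = -3 (a(W) = -3*1 = -3)
P = 1 (P = -3/(-3) = -3*(-⅓) = 1)
b = 24 (b = 1*24 = 24)
n(r, s) = 36 + r + s (n(r, s) = 1*((r + s) + 36) = 1*(36 + r + s) = 36 + r + s)
(114067 + n(219, b)) - 220651 = (114067 + (36 + 219 + 24)) - 220651 = (114067 + 279) - 220651 = 114346 - 220651 = -106305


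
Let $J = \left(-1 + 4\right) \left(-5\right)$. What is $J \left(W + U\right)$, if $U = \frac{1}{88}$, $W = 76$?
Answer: $- \frac{100335}{88} \approx -1140.2$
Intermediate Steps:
$U = \frac{1}{88} \approx 0.011364$
$J = -15$ ($J = 3 \left(-5\right) = -15$)
$J \left(W + U\right) = - 15 \left(76 + \frac{1}{88}\right) = \left(-15\right) \frac{6689}{88} = - \frac{100335}{88}$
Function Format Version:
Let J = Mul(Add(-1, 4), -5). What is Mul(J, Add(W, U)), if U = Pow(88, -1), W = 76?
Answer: Rational(-100335, 88) ≈ -1140.2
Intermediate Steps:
U = Rational(1, 88) ≈ 0.011364
J = -15 (J = Mul(3, -5) = -15)
Mul(J, Add(W, U)) = Mul(-15, Add(76, Rational(1, 88))) = Mul(-15, Rational(6689, 88)) = Rational(-100335, 88)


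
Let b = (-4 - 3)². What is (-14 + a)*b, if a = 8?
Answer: -294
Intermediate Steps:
b = 49 (b = (-7)² = 49)
(-14 + a)*b = (-14 + 8)*49 = -6*49 = -294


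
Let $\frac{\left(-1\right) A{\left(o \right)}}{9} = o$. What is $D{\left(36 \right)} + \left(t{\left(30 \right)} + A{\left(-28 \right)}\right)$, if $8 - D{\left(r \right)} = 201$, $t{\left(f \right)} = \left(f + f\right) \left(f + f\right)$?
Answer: $3659$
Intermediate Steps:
$t{\left(f \right)} = 4 f^{2}$ ($t{\left(f \right)} = 2 f 2 f = 4 f^{2}$)
$A{\left(o \right)} = - 9 o$
$D{\left(r \right)} = -193$ ($D{\left(r \right)} = 8 - 201 = -193$)
$D{\left(36 \right)} + \left(t{\left(30 \right)} + A{\left(-28 \right)}\right) = -193 - \left(-252 - 4 \cdot 30^{2}\right) = -193 + \left(4 \cdot 900 + 252\right) = -193 + \left(3600 + 252\right) = -193 + 3852 = 3659$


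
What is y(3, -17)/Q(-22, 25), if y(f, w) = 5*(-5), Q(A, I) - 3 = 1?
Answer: -25/4 ≈ -6.2500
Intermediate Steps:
Q(A, I) = 4 (Q(A, I) = 3 + 1 = 4)
y(f, w) = -25
y(3, -17)/Q(-22, 25) = -25/4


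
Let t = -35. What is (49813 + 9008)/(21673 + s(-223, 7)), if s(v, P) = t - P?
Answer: 58821/21631 ≈ 2.7193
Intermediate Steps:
s(v, P) = -35 - P
(49813 + 9008)/(21673 + s(-223, 7)) = (49813 + 9008)/(21673 + (-35 - 1*7)) = 58821/(21673 + (-35 - 7)) = 58821/(21673 - 42) = 58821/21631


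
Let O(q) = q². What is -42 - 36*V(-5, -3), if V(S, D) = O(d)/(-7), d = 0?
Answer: -42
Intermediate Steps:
V(S, D) = 0 (V(S, D) = 0²/(-7) = 0*(-⅐) = 0)
-42 - 36*V(-5, -3) = -42 - 36*0 = -42 + 0 = -42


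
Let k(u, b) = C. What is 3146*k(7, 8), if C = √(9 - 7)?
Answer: 3146*√2 ≈ 4449.1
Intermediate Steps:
C = √2 ≈ 1.4142
k(u, b) = √2
3146*k(7, 8) = 3146*√2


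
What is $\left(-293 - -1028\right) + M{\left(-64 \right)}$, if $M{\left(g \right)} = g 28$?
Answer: $-1057$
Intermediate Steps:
$M{\left(g \right)} = 28 g$
$\left(-293 - -1028\right) + M{\left(-64 \right)} = \left(-293 - -1028\right) + 28 \left(-64\right) = \left(-293 + 1028\right) - 1792 = 735 - 1792 = -1057$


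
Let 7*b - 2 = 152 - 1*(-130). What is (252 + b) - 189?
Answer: 725/7 ≈ 103.57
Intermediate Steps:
b = 284/7 (b = 2/7 + (152 - 1*(-130))/7 = 2/7 + (152 + 130)/7 = 2/7 + (1/7)*282 = 2/7 + 282/7 = 284/7 ≈ 40.571)
(252 + b) - 189 = (252 + 284/7) - 189 = 2048/7 - 189 = 725/7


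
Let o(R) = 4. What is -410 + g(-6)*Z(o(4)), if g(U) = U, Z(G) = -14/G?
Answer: -389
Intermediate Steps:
-410 + g(-6)*Z(o(4)) = -410 - (-84)/4 = -410 - 6*(-7/2) = -410 + 21 = -389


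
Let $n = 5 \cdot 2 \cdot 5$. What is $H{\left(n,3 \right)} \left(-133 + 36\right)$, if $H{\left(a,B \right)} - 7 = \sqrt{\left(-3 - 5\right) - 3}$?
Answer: $-679 - 97 i \sqrt{11} \approx -679.0 - 321.71 i$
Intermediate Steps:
$n = 50$ ($n = 10 \cdot 5 = 50$)
$H{\left(a,B \right)} = 7 + i \sqrt{11}$ ($H{\left(a,B \right)} = 7 + \sqrt{\left(-3 - 5\right) - 3} = 7 + \sqrt{-8 - 3} = 7 + \sqrt{-11} = 7 + i \sqrt{11}$)
$H{\left(n,3 \right)} \left(-133 + 36\right) = \left(7 + i \sqrt{11}\right) \left(-133 + 36\right) = \left(7 + i \sqrt{11}\right) \left(-97\right) = -679 - 97 i \sqrt{11}$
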